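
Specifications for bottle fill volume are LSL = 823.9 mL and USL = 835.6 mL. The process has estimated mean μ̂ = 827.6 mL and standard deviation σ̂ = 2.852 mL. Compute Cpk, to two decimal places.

0.43

Cpu = (USL − μ̂) / (3σ̂) = (835.6 − 827.6) / (3 × 2.852) = 0.9350; Cpl = (μ̂ − LSL) / (3σ̂) = (827.6 − 823.9) / (3 × 2.852) = 0.4324; Cpk = min(Cpu, Cpl) = 0.4324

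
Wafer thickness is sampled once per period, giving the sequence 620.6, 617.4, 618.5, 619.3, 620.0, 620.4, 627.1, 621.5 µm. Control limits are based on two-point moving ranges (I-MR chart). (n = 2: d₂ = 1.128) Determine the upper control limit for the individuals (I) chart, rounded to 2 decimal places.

627.63

X̄ = (620.6 + 617.4 + 618.5 + 619.3 + 620.0 + 620.4 + 627.1 + 621.5) / 8 = 620.6000
Moving ranges: 3.2, 1.1, 0.8, 0.7, 0.4, 6.7, 5.6; M̄R̄ = 18.5000 / 7 = 2.6429
UCL = X̄ + 3·M̄R̄/d₂ = 620.6000 + 3 × 2.6429 / 1.128 = 627.6289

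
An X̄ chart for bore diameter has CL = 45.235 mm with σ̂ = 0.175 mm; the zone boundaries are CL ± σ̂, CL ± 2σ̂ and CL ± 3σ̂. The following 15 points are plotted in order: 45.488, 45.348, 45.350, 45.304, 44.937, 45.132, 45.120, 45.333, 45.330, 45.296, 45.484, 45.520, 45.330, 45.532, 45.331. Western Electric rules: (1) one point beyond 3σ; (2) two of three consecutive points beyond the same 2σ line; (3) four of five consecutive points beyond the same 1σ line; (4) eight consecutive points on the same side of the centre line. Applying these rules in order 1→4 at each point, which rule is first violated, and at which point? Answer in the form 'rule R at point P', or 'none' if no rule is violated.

Zone of each point (C = within 1σ̂, B = 1σ̂–2σ̂, A = 2σ̂–3σ̂, * = beyond 3σ̂; sign = side of CL): 1:+B, 2:+C, 3:+C, 4:+C, 5:-B, 6:-C, 7:-C, 8:+C, 9:+C, 10:+C, 11:+B, 12:+B, 13:+C, 14:+B, 15:+C
Rule 4 (eight consecutive points on the same side of the centre line) is satisfied at point 15.

rule 4 at point 15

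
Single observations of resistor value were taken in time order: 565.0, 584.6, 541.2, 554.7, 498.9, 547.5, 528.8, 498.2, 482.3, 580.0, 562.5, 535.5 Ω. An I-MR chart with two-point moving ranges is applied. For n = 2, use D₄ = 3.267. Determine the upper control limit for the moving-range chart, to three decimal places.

Moving ranges: 19.6, 43.4, 13.5, 55.8, 48.6, 18.7, 30.6, 15.9, 97.7, 17.5, 27.0; M̄R̄ = 388.3000 / 11 = 35.3000
UCL_MR = D₄·M̄R̄ = 3.267 × 35.3000 = 115.3251

115.325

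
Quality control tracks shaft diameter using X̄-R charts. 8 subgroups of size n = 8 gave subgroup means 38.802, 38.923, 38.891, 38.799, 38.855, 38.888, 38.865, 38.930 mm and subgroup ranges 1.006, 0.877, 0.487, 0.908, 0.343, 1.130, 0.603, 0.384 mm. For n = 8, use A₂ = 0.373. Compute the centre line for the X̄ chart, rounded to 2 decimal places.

X̄̄ = (38.802 + 38.923 + 38.891 + 38.799 + 38.855 + 38.888 + 38.865 + 38.930) / 8 = 310.9530 / 8 = 38.8691
CL = X̄̄ = 38.8691

38.87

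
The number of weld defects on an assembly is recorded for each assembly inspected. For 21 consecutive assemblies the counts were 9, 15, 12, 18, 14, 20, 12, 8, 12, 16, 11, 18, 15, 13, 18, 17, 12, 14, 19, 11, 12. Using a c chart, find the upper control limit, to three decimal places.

c̄ = (9 + 15 + 12 + 18 + 14 + 20 + 12 + 8 + 12 + 16 + 11 + 18 + 15 + 13 + 18 + 17 + 12 + 14 + 19 + 11 + 12) / 21 = 296 / 21 = 14.0952
UCL = c̄ + 3√c̄ = 14.0952 + 3 × √14.0952 = 14.0952 + 3 × 3.7544 = 25.3583

25.358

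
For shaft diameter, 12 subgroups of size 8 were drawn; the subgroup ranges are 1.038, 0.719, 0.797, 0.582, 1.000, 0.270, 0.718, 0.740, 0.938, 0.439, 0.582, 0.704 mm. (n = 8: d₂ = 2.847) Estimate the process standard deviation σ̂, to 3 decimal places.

0.250

R̄ = (1.038 + 0.719 + 0.797 + 0.582 + 1.000 + 0.270 + 0.718 + 0.740 + 0.938 + 0.439 + 0.582 + 0.704) / 12 = 0.7106
σ̂ = R̄ / d₂ = 0.7106 / 2.847 = 0.2496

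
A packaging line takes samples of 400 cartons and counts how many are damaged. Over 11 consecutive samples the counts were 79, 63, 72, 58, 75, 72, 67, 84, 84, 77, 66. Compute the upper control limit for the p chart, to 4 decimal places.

p̄ = Σdᵢ / (k·n) = 797 / (11 × 400) = 0.18114
UCL = p̄ + 3·√(p̄(1−p̄)/n) = 0.18114 + 3 × √(0.18114×0.81886/400) = 0.18114 + 3 × 0.01926 = 0.23891

0.2389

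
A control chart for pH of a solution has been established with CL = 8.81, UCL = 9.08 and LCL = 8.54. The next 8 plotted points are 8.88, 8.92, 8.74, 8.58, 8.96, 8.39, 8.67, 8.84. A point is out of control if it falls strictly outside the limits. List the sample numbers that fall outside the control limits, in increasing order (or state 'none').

Compare each point to [8.54, 9.08]: sample 6 = 8.39 < LCL.

6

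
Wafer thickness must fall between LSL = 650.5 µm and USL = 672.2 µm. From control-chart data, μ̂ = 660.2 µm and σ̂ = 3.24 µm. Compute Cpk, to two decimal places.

1.00

Cpu = (USL − μ̂) / (3σ̂) = (672.2 − 660.2) / (3 × 3.24) = 1.2346; Cpl = (μ̂ − LSL) / (3σ̂) = (660.2 − 650.5) / (3 × 3.24) = 0.9979; Cpk = min(Cpu, Cpl) = 0.9979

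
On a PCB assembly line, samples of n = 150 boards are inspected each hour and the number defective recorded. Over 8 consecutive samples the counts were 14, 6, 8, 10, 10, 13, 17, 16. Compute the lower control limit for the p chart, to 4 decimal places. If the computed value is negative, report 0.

p̄ = Σdᵢ / (k·n) = 94 / (8 × 150) = 0.07833
LCL = p̄ − 3·√(p̄(1−p̄)/n) = 0.07833 − 3 × 0.02194 = 0.01252

0.0125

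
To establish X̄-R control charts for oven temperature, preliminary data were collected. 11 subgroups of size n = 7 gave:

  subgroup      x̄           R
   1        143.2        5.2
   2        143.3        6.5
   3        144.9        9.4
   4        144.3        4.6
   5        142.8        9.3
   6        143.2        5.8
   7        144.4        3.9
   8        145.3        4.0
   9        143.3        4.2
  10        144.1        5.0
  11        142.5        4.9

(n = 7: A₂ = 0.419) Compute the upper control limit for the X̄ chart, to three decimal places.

X̄̄ = (143.2 + 143.3 + 144.9 + 144.3 + 142.8 + 143.2 + 144.4 + 145.3 + 143.3 + 144.1 + 142.5) / 11 = 1581.3000 / 11 = 143.7545
R̄ = (5.2 + 6.5 + 9.4 + 4.6 + 9.3 + 5.8 + 3.9 + 4.0 + 4.2 + 5.0 + 4.9) / 11 = 62.8000 / 11 = 5.7091
UCL = X̄̄ + A₂·R̄ = 143.7545 + 0.419 × 5.7091 = 146.1467

146.147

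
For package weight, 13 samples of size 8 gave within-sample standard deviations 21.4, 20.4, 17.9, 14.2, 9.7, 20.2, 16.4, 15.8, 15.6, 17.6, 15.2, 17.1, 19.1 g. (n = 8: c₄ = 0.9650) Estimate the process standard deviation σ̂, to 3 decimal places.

17.585

s̄ = (21.4 + 20.4 + 17.9 + 14.2 + 9.7 + 20.2 + 16.4 + 15.8 + 15.6 + 17.6 + 15.2 + 17.1 + 19.1) / 13 = 16.9692
σ̂ = s̄ / c₄ = 16.9692 / 0.9650 = 17.5847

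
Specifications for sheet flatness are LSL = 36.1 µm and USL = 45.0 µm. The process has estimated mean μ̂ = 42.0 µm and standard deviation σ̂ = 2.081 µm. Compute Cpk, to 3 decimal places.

Cpu = (USL − μ̂) / (3σ̂) = (45.0 − 42.0) / (3 × 2.081) = 0.4805; Cpl = (μ̂ − LSL) / (3σ̂) = (42.0 − 36.1) / (3 × 2.081) = 0.9451; Cpk = min(Cpu, Cpl) = 0.4805

0.481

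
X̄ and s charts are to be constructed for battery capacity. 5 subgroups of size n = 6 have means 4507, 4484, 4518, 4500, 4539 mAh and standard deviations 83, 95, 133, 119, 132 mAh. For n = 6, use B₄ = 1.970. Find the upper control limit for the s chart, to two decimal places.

221.43

s̄ = (83 + 95 + 133 + 119 + 132) / 5 = 112.4000
UCL_s = B₄·s̄ = 1.970 × 112.4000 = 221.4280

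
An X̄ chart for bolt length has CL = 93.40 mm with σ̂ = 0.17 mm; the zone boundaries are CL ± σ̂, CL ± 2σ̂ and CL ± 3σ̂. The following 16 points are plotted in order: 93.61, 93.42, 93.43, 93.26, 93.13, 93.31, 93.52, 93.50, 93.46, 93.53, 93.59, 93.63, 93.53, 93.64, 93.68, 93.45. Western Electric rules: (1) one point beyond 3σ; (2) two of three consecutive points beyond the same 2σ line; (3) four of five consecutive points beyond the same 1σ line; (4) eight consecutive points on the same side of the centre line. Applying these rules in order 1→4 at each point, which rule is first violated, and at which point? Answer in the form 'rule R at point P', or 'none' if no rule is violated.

Zone of each point (C = within 1σ̂, B = 1σ̂–2σ̂, A = 2σ̂–3σ̂, * = beyond 3σ̂; sign = side of CL): 1:+B, 2:+C, 3:+C, 4:-C, 5:-B, 6:-C, 7:+C, 8:+C, 9:+C, 10:+C, 11:+B, 12:+B, 13:+C, 14:+B, 15:+B, 16:+C
Rule 4 (eight consecutive points on the same side of the centre line) is satisfied at point 14.

rule 4 at point 14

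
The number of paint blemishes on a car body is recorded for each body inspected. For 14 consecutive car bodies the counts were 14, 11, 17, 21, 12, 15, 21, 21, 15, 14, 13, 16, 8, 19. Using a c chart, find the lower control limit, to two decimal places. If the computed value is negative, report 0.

3.69

c̄ = (14 + 11 + 17 + 21 + 12 + 15 + 21 + 21 + 15 + 14 + 13 + 16 + 8 + 19) / 14 = 217 / 14 = 15.5000
LCL = c̄ − 3√c̄ = 15.5000 − 3 × 3.9370 = 3.6890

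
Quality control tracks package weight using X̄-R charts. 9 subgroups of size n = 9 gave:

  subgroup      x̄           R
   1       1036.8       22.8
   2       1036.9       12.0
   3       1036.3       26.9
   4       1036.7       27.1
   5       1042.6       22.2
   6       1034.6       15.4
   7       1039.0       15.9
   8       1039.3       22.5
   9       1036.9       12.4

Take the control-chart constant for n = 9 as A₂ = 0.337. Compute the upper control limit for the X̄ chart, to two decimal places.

X̄̄ = (1036.8 + 1036.9 + 1036.3 + 1036.7 + 1042.6 + 1034.6 + 1039.0 + 1039.3 + 1036.9) / 9 = 9339.1000 / 9 = 1037.6778
R̄ = (22.8 + 12.0 + 26.9 + 27.1 + 22.2 + 15.4 + 15.9 + 22.5 + 12.4) / 9 = 177.2000 / 9 = 19.6889
UCL = X̄̄ + A₂·R̄ = 1037.6778 + 0.337 × 19.6889 = 1044.3129

1044.31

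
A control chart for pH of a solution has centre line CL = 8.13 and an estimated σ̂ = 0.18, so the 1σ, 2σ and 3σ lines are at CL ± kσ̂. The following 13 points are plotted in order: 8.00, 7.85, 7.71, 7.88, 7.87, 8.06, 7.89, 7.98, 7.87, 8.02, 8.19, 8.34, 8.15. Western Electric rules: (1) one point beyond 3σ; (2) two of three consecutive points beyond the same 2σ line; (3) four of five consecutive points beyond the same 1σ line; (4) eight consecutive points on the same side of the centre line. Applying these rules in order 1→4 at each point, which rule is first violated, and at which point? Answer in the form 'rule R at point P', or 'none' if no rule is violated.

Zone of each point (C = within 1σ̂, B = 1σ̂–2σ̂, A = 2σ̂–3σ̂, * = beyond 3σ̂; sign = side of CL): 1:-C, 2:-B, 3:-A, 4:-B, 5:-B, 6:-C, 7:-B, 8:-C, 9:-B, 10:-C, 11:+C, 12:+B, 13:+C
Rule 3 (four of five consecutive points beyond the same 1σ limit) is satisfied at point 5.

rule 3 at point 5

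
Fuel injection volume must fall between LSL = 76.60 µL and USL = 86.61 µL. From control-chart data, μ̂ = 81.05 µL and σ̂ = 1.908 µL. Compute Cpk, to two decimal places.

Cpu = (USL − μ̂) / (3σ̂) = (86.61 − 81.05) / (3 × 1.908) = 0.9713; Cpl = (μ̂ − LSL) / (3σ̂) = (81.05 − 76.60) / (3 × 1.908) = 0.7774; Cpk = min(Cpu, Cpl) = 0.7774

0.78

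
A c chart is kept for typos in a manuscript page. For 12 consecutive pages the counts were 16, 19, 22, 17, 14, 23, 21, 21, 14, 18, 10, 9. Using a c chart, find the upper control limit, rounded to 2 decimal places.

29.37

c̄ = (16 + 19 + 22 + 17 + 14 + 23 + 21 + 21 + 14 + 18 + 10 + 9) / 12 = 204 / 12 = 17.0000
UCL = c̄ + 3√c̄ = 17.0000 + 3 × √17.0000 = 17.0000 + 3 × 4.1231 = 29.3693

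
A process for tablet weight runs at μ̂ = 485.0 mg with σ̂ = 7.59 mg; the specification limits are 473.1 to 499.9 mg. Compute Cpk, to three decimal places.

0.523

Cpu = (USL − μ̂) / (3σ̂) = (499.9 − 485.0) / (3 × 7.59) = 0.6544; Cpl = (μ̂ − LSL) / (3σ̂) = (485.0 − 473.1) / (3 × 7.59) = 0.5226; Cpk = min(Cpu, Cpl) = 0.5226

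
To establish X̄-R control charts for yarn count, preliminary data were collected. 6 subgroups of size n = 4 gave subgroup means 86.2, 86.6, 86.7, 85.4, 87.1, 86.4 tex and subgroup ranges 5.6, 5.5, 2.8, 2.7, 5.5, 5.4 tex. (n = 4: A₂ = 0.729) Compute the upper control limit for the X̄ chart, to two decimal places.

89.74

X̄̄ = (86.2 + 86.6 + 86.7 + 85.4 + 87.1 + 86.4) / 6 = 518.4000 / 6 = 86.4000
R̄ = (5.6 + 5.5 + 2.8 + 2.7 + 5.5 + 5.4) / 6 = 27.5000 / 6 = 4.5833
UCL = X̄̄ + A₂·R̄ = 86.4000 + 0.729 × 4.5833 = 89.7412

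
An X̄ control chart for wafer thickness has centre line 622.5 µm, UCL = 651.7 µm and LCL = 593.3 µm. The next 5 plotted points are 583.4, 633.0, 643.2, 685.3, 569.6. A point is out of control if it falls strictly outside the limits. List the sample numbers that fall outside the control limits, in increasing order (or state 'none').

Compare each point to [593.3, 651.7]: sample 1 = 583.4 < LCL; sample 4 = 685.3 > UCL; sample 5 = 569.6 < LCL.

1, 4, 5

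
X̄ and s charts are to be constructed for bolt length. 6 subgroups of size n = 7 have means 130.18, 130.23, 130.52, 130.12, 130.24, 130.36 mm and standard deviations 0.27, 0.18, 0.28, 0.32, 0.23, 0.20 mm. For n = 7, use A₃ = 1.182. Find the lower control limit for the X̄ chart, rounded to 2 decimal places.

X̄̄ = (130.18 + 130.23 + 130.52 + 130.12 + 130.24 + 130.36) / 6 = 130.2750
s̄ = (0.27 + 0.18 + 0.28 + 0.32 + 0.23 + 0.20) / 6 = 0.2467
LCL = X̄̄ − A₃·s̄ = 130.2750 − 1.182 × 0.2467 = 129.9834

129.98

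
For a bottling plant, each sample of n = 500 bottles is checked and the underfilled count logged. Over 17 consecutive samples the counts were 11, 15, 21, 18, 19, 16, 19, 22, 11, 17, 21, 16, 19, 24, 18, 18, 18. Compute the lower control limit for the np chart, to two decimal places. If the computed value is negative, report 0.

5.39

p̄ = Σdᵢ / (k·n) = 303 / (17 × 500) = 0.03565
LCL = np̄ − 3·√(np̄(1−p̄)) = 17.8235 − 3 × 4.1459 = 5.3859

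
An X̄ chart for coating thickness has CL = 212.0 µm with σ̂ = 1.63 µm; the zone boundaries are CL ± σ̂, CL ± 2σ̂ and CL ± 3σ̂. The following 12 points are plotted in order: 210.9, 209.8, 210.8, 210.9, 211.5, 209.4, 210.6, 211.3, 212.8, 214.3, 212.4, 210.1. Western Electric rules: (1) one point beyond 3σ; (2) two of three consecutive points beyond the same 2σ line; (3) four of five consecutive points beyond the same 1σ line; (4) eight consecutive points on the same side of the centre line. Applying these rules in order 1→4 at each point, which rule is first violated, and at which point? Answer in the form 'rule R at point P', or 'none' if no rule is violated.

Zone of each point (C = within 1σ̂, B = 1σ̂–2σ̂, A = 2σ̂–3σ̂, * = beyond 3σ̂; sign = side of CL): 1:-C, 2:-B, 3:-C, 4:-C, 5:-C, 6:-B, 7:-C, 8:-C, 9:+C, 10:+B, 11:+C, 12:-B
Rule 4 (eight consecutive points on the same side of the centre line) is satisfied at point 8.

rule 4 at point 8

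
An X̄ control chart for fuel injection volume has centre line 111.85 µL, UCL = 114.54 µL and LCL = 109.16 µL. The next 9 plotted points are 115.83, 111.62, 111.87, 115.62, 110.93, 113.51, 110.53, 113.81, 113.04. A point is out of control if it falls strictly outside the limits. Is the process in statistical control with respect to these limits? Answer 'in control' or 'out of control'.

Compare each point to [109.16, 114.54]: sample 1 = 115.83 > UCL; sample 4 = 115.62 > UCL.

out of control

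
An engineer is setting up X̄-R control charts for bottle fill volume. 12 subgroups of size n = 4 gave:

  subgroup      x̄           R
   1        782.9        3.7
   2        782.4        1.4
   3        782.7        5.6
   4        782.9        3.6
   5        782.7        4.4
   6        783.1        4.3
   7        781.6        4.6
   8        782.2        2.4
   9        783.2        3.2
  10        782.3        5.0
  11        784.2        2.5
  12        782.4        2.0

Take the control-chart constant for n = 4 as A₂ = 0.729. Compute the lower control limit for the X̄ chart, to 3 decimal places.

780.123

X̄̄ = (782.9 + 782.4 + 782.7 + 782.9 + 782.7 + 783.1 + 781.6 + 782.2 + 783.2 + 782.3 + 784.2 + 782.4) / 12 = 9392.6000 / 12 = 782.7167
R̄ = (3.7 + 1.4 + 5.6 + 3.6 + 4.4 + 4.3 + 4.6 + 2.4 + 3.2 + 5.0 + 2.5 + 2.0) / 12 = 42.7000 / 12 = 3.5583
LCL = X̄̄ − A₂·R̄ = 782.7167 − 0.729 × 3.5583 = 780.1226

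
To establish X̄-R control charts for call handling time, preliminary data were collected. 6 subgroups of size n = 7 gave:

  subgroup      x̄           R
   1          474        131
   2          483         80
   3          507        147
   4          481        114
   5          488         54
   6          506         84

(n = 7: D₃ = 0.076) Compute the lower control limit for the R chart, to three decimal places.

7.727

R̄ = (131 + 80 + 147 + 114 + 54 + 84) / 6 = 610.0000 / 6 = 101.6667
LCL_R = D₃·R̄ = 0.076 × 101.6667 = 7.7267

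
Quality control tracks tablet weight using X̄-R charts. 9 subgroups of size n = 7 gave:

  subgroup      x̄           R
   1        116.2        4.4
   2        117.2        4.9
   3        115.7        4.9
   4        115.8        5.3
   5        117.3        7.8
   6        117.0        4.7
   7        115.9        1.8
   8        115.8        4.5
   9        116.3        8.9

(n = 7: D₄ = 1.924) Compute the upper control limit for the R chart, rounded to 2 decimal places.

10.09

R̄ = (4.4 + 4.9 + 4.9 + 5.3 + 7.8 + 4.7 + 1.8 + 4.5 + 8.9) / 9 = 47.2000 / 9 = 5.2444
UCL_R = D₄·R̄ = 1.924 × 5.2444 = 10.0903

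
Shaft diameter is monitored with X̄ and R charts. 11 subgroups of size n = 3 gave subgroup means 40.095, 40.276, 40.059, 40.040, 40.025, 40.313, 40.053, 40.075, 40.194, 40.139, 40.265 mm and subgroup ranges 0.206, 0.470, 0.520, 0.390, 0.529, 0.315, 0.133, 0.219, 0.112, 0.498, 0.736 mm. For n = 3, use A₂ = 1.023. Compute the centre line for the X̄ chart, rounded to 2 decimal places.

X̄̄ = (40.095 + 40.276 + 40.059 + 40.040 + 40.025 + 40.313 + 40.053 + 40.075 + 40.194 + 40.139 + 40.265) / 11 = 441.5340 / 11 = 40.1395
CL = X̄̄ = 40.1395

40.14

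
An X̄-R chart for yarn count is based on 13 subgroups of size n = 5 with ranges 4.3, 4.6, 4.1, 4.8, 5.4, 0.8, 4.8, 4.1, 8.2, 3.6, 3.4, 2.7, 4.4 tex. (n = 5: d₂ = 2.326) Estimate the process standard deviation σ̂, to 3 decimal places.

1.826

R̄ = (4.3 + 4.6 + 4.1 + 4.8 + 5.4 + 0.8 + 4.8 + 4.1 + 8.2 + 3.6 + 3.4 + 2.7 + 4.4) / 13 = 4.2462
σ̂ = R̄ / d₂ = 4.2462 / 2.326 = 1.8255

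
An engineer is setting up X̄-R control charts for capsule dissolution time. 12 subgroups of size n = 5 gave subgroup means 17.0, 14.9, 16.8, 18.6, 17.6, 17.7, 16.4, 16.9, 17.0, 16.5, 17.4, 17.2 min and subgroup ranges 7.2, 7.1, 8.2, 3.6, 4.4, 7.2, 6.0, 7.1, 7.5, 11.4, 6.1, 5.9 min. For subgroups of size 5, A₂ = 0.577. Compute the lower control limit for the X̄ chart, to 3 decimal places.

X̄̄ = (17.0 + 14.9 + 16.8 + 18.6 + 17.6 + 17.7 + 16.4 + 16.9 + 17.0 + 16.5 + 17.4 + 17.2) / 12 = 204.0000 / 12 = 17.0000
R̄ = (7.2 + 7.1 + 8.2 + 3.6 + 4.4 + 7.2 + 6.0 + 7.1 + 7.5 + 11.4 + 6.1 + 5.9) / 12 = 81.7000 / 12 = 6.8083
LCL = X̄̄ − A₂·R̄ = 17.0000 − 0.577 × 6.8083 = 13.0716

13.072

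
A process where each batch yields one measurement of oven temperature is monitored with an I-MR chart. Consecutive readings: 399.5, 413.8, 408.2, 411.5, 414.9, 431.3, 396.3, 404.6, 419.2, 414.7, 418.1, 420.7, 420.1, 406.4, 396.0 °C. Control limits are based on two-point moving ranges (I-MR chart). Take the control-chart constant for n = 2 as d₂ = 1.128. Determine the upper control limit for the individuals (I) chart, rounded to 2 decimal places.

437.54

X̄ = (399.5 + 413.8 + 408.2 + 411.5 + 414.9 + 431.3 + 396.3 + 404.6 + 419.2 + 414.7 + 418.1 + 420.7 + 420.1 + 406.4 + 396.0) / 15 = 411.6867
Moving ranges: 14.3, 5.6, 3.3, 3.4, 16.4, 35.0, 8.3, 14.6, 4.5, 3.4, 2.6, 0.6, 13.7, 10.4; M̄R̄ = 136.1000 / 14 = 9.7214
UCL = X̄ + 3·M̄R̄/d₂ = 411.6867 + 3 × 9.7214 / 1.128 = 437.5415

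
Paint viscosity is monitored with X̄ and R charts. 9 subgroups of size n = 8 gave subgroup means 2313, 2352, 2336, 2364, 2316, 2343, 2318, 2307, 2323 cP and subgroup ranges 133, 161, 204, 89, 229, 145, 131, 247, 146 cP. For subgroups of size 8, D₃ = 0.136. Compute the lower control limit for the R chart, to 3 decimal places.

22.440

R̄ = (133 + 161 + 204 + 89 + 229 + 145 + 131 + 247 + 146) / 9 = 1485.0000 / 9 = 165.0000
LCL_R = D₃·R̄ = 0.136 × 165.0000 = 22.4400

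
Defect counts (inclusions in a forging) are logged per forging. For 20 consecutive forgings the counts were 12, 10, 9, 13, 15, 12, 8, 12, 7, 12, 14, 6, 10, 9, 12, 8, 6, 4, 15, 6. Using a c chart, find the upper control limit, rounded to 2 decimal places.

19.49

c̄ = (12 + 10 + 9 + 13 + 15 + 12 + 8 + 12 + 7 + 12 + 14 + 6 + 10 + 9 + 12 + 8 + 6 + 4 + 15 + 6) / 20 = 200 / 20 = 10.0000
UCL = c̄ + 3√c̄ = 10.0000 + 3 × √10.0000 = 10.0000 + 3 × 3.1623 = 19.4868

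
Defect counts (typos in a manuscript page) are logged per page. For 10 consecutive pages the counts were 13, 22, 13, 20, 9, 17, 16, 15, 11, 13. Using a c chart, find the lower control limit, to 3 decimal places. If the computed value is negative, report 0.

c̄ = (13 + 22 + 13 + 20 + 9 + 17 + 16 + 15 + 11 + 13) / 10 = 149 / 10 = 14.9000
LCL = c̄ − 3√c̄ = 14.9000 − 3 × 3.8601 = 3.3198

3.320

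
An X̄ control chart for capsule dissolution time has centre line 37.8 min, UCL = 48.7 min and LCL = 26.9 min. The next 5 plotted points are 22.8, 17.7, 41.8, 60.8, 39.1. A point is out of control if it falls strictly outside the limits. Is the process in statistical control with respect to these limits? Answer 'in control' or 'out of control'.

out of control

Compare each point to [26.9, 48.7]: sample 1 = 22.8 < LCL; sample 2 = 17.7 < LCL; sample 4 = 60.8 > UCL.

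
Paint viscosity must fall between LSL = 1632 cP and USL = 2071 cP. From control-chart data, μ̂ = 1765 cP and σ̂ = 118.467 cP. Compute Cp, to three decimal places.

Cp = (USL − LSL) / (6σ̂) = (2071 − 1632) / (6 × 118.467) = 439.0000 / 710.8020 = 0.6176

0.618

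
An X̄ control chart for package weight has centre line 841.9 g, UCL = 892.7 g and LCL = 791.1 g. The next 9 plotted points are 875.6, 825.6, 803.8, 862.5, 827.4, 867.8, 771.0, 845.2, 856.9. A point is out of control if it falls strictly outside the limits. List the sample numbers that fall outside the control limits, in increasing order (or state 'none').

7

Compare each point to [791.1, 892.7]: sample 7 = 771.0 < LCL.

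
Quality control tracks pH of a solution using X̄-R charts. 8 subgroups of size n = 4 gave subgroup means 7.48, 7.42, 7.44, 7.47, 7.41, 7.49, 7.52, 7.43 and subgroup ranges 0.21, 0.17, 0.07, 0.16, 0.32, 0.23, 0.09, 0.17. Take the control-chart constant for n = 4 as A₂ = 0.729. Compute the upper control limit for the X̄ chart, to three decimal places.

7.587

X̄̄ = (7.48 + 7.42 + 7.44 + 7.47 + 7.41 + 7.49 + 7.52 + 7.43) / 8 = 59.6600 / 8 = 7.4575
R̄ = (0.21 + 0.17 + 0.07 + 0.16 + 0.32 + 0.23 + 0.09 + 0.17) / 8 = 1.4200 / 8 = 0.1775
UCL = X̄̄ + A₂·R̄ = 7.4575 + 0.729 × 0.1775 = 7.5869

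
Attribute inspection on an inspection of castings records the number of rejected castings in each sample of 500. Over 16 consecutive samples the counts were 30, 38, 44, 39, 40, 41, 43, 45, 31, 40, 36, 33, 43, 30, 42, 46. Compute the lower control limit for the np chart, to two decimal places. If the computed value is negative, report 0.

20.86

p̄ = Σdᵢ / (k·n) = 621 / (16 × 500) = 0.07762
LCL = np̄ − 3·√(np̄(1−p̄)) = 38.8125 − 3 × 5.9833 = 20.8626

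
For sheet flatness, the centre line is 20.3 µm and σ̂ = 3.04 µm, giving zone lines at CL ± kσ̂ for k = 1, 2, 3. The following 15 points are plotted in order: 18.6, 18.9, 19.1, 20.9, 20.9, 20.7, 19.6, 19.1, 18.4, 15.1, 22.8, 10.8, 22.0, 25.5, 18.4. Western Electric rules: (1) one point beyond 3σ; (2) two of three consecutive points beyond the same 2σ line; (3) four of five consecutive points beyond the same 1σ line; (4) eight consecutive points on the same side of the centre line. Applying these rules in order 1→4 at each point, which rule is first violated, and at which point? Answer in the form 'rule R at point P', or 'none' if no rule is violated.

rule 1 at point 12

Zone of each point (C = within 1σ̂, B = 1σ̂–2σ̂, A = 2σ̂–3σ̂, * = beyond 3σ̂; sign = side of CL): 1:-C, 2:-C, 3:-C, 4:+C, 5:+C, 6:+C, 7:-C, 8:-C, 9:-C, 10:-B, 11:+C, 12:-*, 13:+C, 14:+B, 15:-C
Rule 1 (one point beyond the 3σ limits) is satisfied at point 12.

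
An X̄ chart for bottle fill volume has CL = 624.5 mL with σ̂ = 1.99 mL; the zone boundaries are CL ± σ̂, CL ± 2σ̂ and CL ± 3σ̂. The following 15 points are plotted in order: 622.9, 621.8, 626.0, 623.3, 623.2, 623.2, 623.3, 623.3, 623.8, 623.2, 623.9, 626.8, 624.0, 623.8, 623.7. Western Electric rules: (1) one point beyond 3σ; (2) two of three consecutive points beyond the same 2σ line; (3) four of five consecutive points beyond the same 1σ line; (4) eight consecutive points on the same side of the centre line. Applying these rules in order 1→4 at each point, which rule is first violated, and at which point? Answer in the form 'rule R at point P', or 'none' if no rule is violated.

Zone of each point (C = within 1σ̂, B = 1σ̂–2σ̂, A = 2σ̂–3σ̂, * = beyond 3σ̂; sign = side of CL): 1:-C, 2:-B, 3:+C, 4:-C, 5:-C, 6:-C, 7:-C, 8:-C, 9:-C, 10:-C, 11:-C, 12:+B, 13:-C, 14:-C, 15:-C
Rule 4 (eight consecutive points on the same side of the centre line) is satisfied at point 11.

rule 4 at point 11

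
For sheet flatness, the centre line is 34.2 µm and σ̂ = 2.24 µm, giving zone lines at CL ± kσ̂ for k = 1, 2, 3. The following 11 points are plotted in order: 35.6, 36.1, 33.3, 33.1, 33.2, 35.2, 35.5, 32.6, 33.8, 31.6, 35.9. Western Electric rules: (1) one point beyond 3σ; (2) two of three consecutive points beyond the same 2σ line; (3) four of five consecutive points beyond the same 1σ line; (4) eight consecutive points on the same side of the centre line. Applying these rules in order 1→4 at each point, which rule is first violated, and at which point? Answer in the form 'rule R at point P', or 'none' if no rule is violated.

Zone of each point (C = within 1σ̂, B = 1σ̂–2σ̂, A = 2σ̂–3σ̂, * = beyond 3σ̂; sign = side of CL): 1:+C, 2:+C, 3:-C, 4:-C, 5:-C, 6:+C, 7:+C, 8:-C, 9:-C, 10:-B, 11:+C
No rule fires across all 11 points.

none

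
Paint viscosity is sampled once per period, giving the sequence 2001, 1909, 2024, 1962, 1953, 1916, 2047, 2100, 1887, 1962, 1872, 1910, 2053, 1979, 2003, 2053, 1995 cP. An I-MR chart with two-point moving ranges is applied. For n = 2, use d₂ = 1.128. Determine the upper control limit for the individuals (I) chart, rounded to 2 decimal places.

2188.11

X̄ = (2001 + 1909 + 2024 + 1962 + 1953 + 1916 + 2047 + 2100 + 1887 + 1962 + 1872 + 1910 + 2053 + 1979 + 2003 + 2053 + 1995) / 17 = 1978.0000
Moving ranges: 92, 115, 62, 9, 37, 131, 53, 213, 75, 90, 38, 143, 74, 24, 50, 58; M̄R̄ = 1264.0000 / 16 = 79.0000
UCL = X̄ + 3·M̄R̄/d₂ = 1978.0000 + 3 × 79.0000 / 1.128 = 2188.1064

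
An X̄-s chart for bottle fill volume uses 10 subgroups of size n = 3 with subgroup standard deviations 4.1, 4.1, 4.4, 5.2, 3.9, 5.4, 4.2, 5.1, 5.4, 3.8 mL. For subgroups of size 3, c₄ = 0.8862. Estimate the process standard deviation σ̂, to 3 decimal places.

s̄ = (4.1 + 4.1 + 4.4 + 5.2 + 3.9 + 5.4 + 4.2 + 5.1 + 5.4 + 3.8) / 10 = 4.5600
σ̂ = s̄ / c₄ = 4.5600 / 0.8862 = 5.1456

5.146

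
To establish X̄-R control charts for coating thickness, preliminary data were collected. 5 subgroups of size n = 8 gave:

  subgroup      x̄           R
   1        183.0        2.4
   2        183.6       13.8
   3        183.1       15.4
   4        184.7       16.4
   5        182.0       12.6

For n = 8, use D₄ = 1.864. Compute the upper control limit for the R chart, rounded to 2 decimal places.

22.59

R̄ = (2.4 + 13.8 + 15.4 + 16.4 + 12.6) / 5 = 60.6000 / 5 = 12.1200
UCL_R = D₄·R̄ = 1.864 × 12.1200 = 22.5917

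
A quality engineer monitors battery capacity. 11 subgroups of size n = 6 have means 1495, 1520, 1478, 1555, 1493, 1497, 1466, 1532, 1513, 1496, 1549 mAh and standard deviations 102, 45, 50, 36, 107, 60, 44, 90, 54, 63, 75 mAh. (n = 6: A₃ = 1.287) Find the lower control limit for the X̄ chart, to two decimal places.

X̄̄ = (1495 + 1520 + 1478 + 1555 + 1493 + 1497 + 1466 + 1532 + 1513 + 1496 + 1549) / 11 = 1508.5455
s̄ = (102 + 45 + 50 + 36 + 107 + 60 + 44 + 90 + 54 + 63 + 75) / 11 = 66.0000
LCL = X̄̄ − A₃·s̄ = 1508.5455 − 1.287 × 66.0000 = 1423.6035

1423.60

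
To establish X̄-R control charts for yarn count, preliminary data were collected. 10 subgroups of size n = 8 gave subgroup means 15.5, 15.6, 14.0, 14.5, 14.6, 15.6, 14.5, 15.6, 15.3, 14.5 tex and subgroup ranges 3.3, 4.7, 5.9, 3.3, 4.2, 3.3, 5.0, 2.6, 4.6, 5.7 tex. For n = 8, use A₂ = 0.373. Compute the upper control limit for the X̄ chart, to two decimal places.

16.56

X̄̄ = (15.5 + 15.6 + 14.0 + 14.5 + 14.6 + 15.6 + 14.5 + 15.6 + 15.3 + 14.5) / 10 = 149.7000 / 10 = 14.9700
R̄ = (3.3 + 4.7 + 5.9 + 3.3 + 4.2 + 3.3 + 5.0 + 2.6 + 4.6 + 5.7) / 10 = 42.6000 / 10 = 4.2600
UCL = X̄̄ + A₂·R̄ = 14.9700 + 0.373 × 4.2600 = 16.5590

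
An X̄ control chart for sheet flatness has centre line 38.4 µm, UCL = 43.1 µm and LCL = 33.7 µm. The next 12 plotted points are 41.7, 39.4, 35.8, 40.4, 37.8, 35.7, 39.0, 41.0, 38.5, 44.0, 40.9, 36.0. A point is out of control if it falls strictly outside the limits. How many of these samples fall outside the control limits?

1

Compare each point to [33.7, 43.1]: sample 10 = 44.0 > UCL.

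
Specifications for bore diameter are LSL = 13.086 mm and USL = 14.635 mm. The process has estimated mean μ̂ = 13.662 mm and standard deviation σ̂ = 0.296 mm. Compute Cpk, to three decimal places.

Cpu = (USL − μ̂) / (3σ̂) = (14.635 − 13.662) / (3 × 0.296) = 1.0957; Cpl = (μ̂ − LSL) / (3σ̂) = (13.662 − 13.086) / (3 × 0.296) = 0.6486; Cpk = min(Cpu, Cpl) = 0.6486

0.649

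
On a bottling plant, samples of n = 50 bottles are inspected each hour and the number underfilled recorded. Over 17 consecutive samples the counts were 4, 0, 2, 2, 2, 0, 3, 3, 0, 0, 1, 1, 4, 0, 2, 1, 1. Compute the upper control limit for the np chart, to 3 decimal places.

p̄ = Σdᵢ / (k·n) = 26 / (17 × 50) = 0.03059
UCL = np̄ + 3·√(np̄(1−p̄)) = 1.5294 + 3 × √(1.5294×0.96941) = 1.5294 + 3 × 1.2176 = 5.1823

5.182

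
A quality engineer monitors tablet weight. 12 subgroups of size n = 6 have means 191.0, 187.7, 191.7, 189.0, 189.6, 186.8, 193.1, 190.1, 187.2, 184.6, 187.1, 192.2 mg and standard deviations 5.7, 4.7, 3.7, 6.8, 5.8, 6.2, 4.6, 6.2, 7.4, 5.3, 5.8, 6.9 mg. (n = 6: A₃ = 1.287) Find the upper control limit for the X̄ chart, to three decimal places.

196.586

X̄̄ = (191.0 + 187.7 + 191.7 + 189.0 + 189.6 + 186.8 + 193.1 + 190.1 + 187.2 + 184.6 + 187.1 + 192.2) / 12 = 189.1750
s̄ = (5.7 + 4.7 + 3.7 + 6.8 + 5.8 + 6.2 + 4.6 + 6.2 + 7.4 + 5.3 + 5.8 + 6.9) / 12 = 5.7583
UCL = X̄̄ + A₃·s̄ = 189.1750 + 1.287 × 5.7583 = 196.5860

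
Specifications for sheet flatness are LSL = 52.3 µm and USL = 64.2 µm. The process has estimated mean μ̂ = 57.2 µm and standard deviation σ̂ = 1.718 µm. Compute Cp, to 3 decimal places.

Cp = (USL − LSL) / (6σ̂) = (64.2 − 52.3) / (6 × 1.718) = 11.9000 / 10.3080 = 1.1544

1.154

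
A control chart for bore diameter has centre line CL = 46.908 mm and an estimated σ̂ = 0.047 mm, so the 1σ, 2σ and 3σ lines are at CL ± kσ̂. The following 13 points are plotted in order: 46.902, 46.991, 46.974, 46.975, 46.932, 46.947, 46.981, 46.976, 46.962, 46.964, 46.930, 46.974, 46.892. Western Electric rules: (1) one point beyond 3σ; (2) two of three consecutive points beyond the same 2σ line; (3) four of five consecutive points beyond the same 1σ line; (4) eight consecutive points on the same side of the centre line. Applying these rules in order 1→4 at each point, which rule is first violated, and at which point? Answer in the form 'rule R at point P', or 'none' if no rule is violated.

rule 4 at point 9

Zone of each point (C = within 1σ̂, B = 1σ̂–2σ̂, A = 2σ̂–3σ̂, * = beyond 3σ̂; sign = side of CL): 1:-C, 2:+B, 3:+B, 4:+B, 5:+C, 6:+C, 7:+B, 8:+B, 9:+B, 10:+B, 11:+C, 12:+B, 13:-C
Rule 4 (eight consecutive points on the same side of the centre line) is satisfied at point 9.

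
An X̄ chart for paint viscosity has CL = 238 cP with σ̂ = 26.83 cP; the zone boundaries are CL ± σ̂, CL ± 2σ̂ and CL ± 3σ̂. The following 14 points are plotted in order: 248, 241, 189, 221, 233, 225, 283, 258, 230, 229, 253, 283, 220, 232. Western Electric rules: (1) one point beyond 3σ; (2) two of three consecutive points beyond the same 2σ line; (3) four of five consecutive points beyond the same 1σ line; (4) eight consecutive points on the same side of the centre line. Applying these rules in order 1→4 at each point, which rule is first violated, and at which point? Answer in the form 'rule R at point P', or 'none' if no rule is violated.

Zone of each point (C = within 1σ̂, B = 1σ̂–2σ̂, A = 2σ̂–3σ̂, * = beyond 3σ̂; sign = side of CL): 1:+C, 2:+C, 3:-B, 4:-C, 5:-C, 6:-C, 7:+B, 8:+C, 9:-C, 10:-C, 11:+C, 12:+B, 13:-C, 14:-C
No rule fires across all 14 points.

none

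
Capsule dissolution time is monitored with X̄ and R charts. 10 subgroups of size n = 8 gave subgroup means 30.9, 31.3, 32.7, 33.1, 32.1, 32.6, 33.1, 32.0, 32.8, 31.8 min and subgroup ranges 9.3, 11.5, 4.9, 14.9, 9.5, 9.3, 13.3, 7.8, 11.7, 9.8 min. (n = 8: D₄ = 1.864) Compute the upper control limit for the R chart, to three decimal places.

R̄ = (9.3 + 11.5 + 4.9 + 14.9 + 9.5 + 9.3 + 13.3 + 7.8 + 11.7 + 9.8) / 10 = 102.0000 / 10 = 10.2000
UCL_R = D₄·R̄ = 1.864 × 10.2000 = 19.0128

19.013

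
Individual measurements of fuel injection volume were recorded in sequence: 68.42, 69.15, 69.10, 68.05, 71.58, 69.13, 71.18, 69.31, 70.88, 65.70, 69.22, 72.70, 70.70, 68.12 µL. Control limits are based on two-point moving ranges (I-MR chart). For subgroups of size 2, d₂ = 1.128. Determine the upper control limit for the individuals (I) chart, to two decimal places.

75.67

X̄ = (68.42 + 69.15 + 69.10 + 68.05 + 71.58 + 69.13 + 71.18 + 69.31 + 70.88 + 65.70 + 69.22 + 72.70 + 70.70 + 68.12) / 14 = 69.5171
Moving ranges: 0.73, 0.05, 1.05, 3.53, 2.45, 2.05, 1.87, 1.57, 5.18, 3.52, 3.48, 2.00, 2.58; M̄R̄ = 30.0600 / 13 = 2.3123
UCL = X̄ + 3·M̄R̄/d₂ = 69.5171 + 3 × 2.3123 / 1.128 = 75.6669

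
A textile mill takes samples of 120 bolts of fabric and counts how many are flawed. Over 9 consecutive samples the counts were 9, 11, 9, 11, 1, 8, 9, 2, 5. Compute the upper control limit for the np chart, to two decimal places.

15.04

p̄ = Σdᵢ / (k·n) = 65 / (9 × 120) = 0.06019
UCL = np̄ + 3·√(np̄(1−p̄)) = 7.2222 + 3 × √(7.2222×0.93981) = 7.2222 + 3 × 2.6053 = 15.0381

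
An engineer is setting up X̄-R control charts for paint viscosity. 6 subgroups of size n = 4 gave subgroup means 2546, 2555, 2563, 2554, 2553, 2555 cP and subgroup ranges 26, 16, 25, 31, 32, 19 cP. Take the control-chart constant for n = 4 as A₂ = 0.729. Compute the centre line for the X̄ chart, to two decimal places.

X̄̄ = (2546 + 2555 + 2563 + 2554 + 2553 + 2555) / 6 = 15326.0000 / 6 = 2554.3333
CL = X̄̄ = 2554.3333

2554.33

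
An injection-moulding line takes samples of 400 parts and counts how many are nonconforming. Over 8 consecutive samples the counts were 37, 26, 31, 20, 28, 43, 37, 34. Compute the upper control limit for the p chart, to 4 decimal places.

0.1207

p̄ = Σdᵢ / (k·n) = 256 / (8 × 400) = 0.08000
UCL = p̄ + 3·√(p̄(1−p̄)/n) = 0.08000 + 3 × √(0.08000×0.92000/400) = 0.08000 + 3 × 0.01356 = 0.12069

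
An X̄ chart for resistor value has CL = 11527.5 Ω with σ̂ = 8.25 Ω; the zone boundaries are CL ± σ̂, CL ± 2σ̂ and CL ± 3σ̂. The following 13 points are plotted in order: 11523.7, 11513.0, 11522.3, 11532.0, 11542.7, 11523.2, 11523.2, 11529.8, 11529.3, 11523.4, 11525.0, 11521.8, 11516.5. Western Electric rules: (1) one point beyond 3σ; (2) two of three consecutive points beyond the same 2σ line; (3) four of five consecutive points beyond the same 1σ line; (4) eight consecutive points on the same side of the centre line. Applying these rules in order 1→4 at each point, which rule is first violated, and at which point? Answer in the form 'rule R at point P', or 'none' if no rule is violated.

none

Zone of each point (C = within 1σ̂, B = 1σ̂–2σ̂, A = 2σ̂–3σ̂, * = beyond 3σ̂; sign = side of CL): 1:-C, 2:-B, 3:-C, 4:+C, 5:+B, 6:-C, 7:-C, 8:+C, 9:+C, 10:-C, 11:-C, 12:-C, 13:-B
No rule fires across all 13 points.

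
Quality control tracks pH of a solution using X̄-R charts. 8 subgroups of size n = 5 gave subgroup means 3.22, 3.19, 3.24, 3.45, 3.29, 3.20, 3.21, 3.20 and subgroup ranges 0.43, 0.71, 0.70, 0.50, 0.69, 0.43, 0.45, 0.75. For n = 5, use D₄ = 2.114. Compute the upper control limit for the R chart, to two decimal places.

R̄ = (0.43 + 0.71 + 0.70 + 0.50 + 0.69 + 0.43 + 0.45 + 0.75) / 8 = 4.6600 / 8 = 0.5825
UCL_R = D₄·R̄ = 2.114 × 0.5825 = 1.2314

1.23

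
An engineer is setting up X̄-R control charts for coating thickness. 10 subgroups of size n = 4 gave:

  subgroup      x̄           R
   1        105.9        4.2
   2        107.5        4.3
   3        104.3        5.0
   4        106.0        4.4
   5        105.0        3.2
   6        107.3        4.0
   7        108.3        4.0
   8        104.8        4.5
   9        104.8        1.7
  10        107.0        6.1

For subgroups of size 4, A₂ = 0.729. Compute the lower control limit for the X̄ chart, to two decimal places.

103.07

X̄̄ = (105.9 + 107.5 + 104.3 + 106.0 + 105.0 + 107.3 + 108.3 + 104.8 + 104.8 + 107.0) / 10 = 1060.9000 / 10 = 106.0900
R̄ = (4.2 + 4.3 + 5.0 + 4.4 + 3.2 + 4.0 + 4.0 + 4.5 + 1.7 + 6.1) / 10 = 41.4000 / 10 = 4.1400
LCL = X̄̄ − A₂·R̄ = 106.0900 − 0.729 × 4.1400 = 103.0719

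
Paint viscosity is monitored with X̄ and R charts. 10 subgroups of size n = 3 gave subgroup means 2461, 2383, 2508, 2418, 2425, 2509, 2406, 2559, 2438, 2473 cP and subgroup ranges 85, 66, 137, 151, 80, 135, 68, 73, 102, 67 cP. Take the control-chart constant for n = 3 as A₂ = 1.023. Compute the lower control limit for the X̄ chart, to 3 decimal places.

2359.383

X̄̄ = (2461 + 2383 + 2508 + 2418 + 2425 + 2509 + 2406 + 2559 + 2438 + 2473) / 10 = 24580.0000 / 10 = 2458.0000
R̄ = (85 + 66 + 137 + 151 + 80 + 135 + 68 + 73 + 102 + 67) / 10 = 964.0000 / 10 = 96.4000
LCL = X̄̄ − A₂·R̄ = 2458.0000 − 1.023 × 96.4000 = 2359.3828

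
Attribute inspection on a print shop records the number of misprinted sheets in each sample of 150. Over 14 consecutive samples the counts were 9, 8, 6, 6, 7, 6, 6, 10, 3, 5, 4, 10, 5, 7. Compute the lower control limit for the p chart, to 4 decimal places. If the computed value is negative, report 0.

0.0000

p̄ = Σdᵢ / (k·n) = 92 / (14 × 150) = 0.04381
LCL = p̄ − 3·√(p̄(1−p̄)/n) = 0.04381 − 3 × 0.01671 = -0.00632 → 0 (negative, so LCL = 0)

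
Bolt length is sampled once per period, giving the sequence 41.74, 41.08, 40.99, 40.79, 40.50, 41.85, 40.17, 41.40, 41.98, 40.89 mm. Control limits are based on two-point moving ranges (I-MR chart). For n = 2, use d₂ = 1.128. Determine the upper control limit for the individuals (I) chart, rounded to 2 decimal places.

43.26

X̄ = (41.74 + 41.08 + 40.99 + 40.79 + 40.50 + 41.85 + 40.17 + 41.40 + 41.98 + 40.89) / 10 = 41.1390
Moving ranges: 0.66, 0.09, 0.20, 0.29, 1.35, 1.68, 1.23, 0.58, 1.09; M̄R̄ = 7.1700 / 9 = 0.7967
UCL = X̄ + 3·M̄R̄/d₂ = 41.1390 + 3 × 0.7967 / 1.128 = 43.2578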